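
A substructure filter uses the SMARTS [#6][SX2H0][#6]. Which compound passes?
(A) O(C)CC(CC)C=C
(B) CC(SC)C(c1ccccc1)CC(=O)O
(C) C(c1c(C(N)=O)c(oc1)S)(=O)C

[#6][SX2H0][#6] describes an aliphatic sulfur bridging two carbons with no H on the sulfur (a thioether).
(A) has a methoxy ether (-OCH3) but the bridging atom is O, not S.
(B) contains a methylthio ether (-SCH3), which satisfies every atom and bond constraint.
(C) has a thiol (-SH) but the sulfur has H1, not H0 bridging two carbons.
So the answer is (B).

B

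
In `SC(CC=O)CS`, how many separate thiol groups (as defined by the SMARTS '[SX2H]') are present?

2

[SX2H] is the SMARTS for a thiol: an aliphatic sulfur with two connections, one being H.
The molecule carries 2 separate instances of a thiol (-SH) meeting every constraint; each maps to a distinct set of atoms, giving 2 matches.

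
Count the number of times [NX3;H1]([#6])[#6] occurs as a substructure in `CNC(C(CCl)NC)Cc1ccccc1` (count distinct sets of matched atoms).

2

[NX3;H1]([#6])[#6] is the SMARTS for a secondary amine: a trivalent nitrogen with one H, bonded to two carbons.
The molecule carries 2 separate instances of an N-methylamino group (-NHCH3) meeting every constraint; each maps to a distinct set of atoms, giving 2 matches.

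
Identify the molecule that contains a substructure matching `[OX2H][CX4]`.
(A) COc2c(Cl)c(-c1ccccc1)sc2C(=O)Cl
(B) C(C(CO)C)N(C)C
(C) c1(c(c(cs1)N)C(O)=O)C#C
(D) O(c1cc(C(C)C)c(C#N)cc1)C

B

[OX2H][CX4] describes a hydroxyl oxygen bound to an sp3 (X4) carbon (an aliphatic alcohol).
(A) has a methoxy ether (-OCH3) but the oxygen has H0 (ether), not H1.
(B) contains a hydroxyl group (-OH), which satisfies every atom and bond constraint.
(C) has a carboxylic acid group (-C(=O)OH) but the -OH is on a CX3 carbonyl carbon, not a CX4 carbon.
(D) has a methoxy ether (-OCH3) but the oxygen has H0 (ether), not H1.
So the answer is (B).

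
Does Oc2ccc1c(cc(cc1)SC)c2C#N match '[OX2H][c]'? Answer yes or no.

Yes

The pattern [OX2H][c] describes a hydroxyl oxygen attached to an aromatic carbon — a phenol.
The molecule carries a hydroxyl group (-OH), whose atoms satisfy every constraint of the query, so the pattern matches.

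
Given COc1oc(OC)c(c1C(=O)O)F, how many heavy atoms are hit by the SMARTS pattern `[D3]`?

The query [D3] means: atom with exactly three heavy-atom neighbours.
Check the 13 heavy atoms by environment: 1× o (aromatic, D2) → no; 4× c (aromatic, D3) → match; 1× C (D3) → match; 2× O (D1) → no; 1× F (D1) → no; 2× O (D2) → no; 2× C (D1) → no.
Summing the matching environments: 4 + 1 = 5 matching atoms.

5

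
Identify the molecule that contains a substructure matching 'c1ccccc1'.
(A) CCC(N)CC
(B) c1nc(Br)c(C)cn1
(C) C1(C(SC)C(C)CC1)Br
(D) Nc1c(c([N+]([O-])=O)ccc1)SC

D

c1ccccc1 describes six aromatic carbons in a ring (a benzene ring).
(A) has a methyl group (-CH3) but no six-membered all-carbon aromatic ring is present.
(B) has a methyl group (-CH3) but no six-membered all-carbon aromatic ring is present.
(C) has a methyl group (-CH3) but no six-membered all-carbon aromatic ring is present.
(D) contains the required atom environment, so the pattern matches.
So the answer is (D).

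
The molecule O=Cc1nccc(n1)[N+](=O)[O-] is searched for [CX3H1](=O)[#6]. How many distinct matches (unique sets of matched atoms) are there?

1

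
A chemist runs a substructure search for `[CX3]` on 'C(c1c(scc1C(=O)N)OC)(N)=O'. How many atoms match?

Check the 13 heavy atoms by environment: 1× s (aromatic, X2) → no; 4× c (aromatic, X3) → no; 2× C (X3) → match; 2× O (X1) → no; 2× N (X3) → no; 1× O (X2) → no; 1× C (X4) → no.
That gives 2 matching atoms.

2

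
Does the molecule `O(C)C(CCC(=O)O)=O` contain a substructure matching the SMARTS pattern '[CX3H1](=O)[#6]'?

No

The pattern [CX3H1](=O)[#6] describes an sp2 carbon with one H, double-bonded to O and single-bonded to carbon — an aldehyde.
The closest candidate here is a carboxylic acid group (-C(=O)OH), but the carbonyl carbon has H0 and is bonded to O, not H1. No other fragment satisfies the full query, so there is no match.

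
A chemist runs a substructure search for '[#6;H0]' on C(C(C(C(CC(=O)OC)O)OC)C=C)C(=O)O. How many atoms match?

2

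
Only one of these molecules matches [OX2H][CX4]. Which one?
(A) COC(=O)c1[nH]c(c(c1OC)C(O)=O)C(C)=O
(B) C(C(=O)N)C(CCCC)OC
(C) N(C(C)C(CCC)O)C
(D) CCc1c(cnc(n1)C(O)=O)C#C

[OX2H][CX4] describes a hydroxyl oxygen bound to an sp3 (X4) carbon (an aliphatic alcohol).
(A) has a carboxylic acid group (-C(=O)OH) but the -OH is on a CX3 carbonyl carbon, not a CX4 carbon.
(B) has a methoxy ether (-OCH3) but the oxygen has H0 (ether), not H1.
(C) contains a hydroxyl group (-OH), which satisfies every atom and bond constraint.
(D) has a carboxylic acid group (-C(=O)OH) but the -OH is on a CX3 carbonyl carbon, not a CX4 carbon.
So the answer is (C).

C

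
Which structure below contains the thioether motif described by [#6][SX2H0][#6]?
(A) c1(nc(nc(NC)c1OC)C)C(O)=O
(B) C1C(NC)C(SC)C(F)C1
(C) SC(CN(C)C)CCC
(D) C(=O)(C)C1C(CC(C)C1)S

B

[#6][SX2H0][#6] describes an aliphatic sulfur bridging two carbons with no H on the sulfur (a thioether).
(A) has a methoxy ether (-OCH3) but the bridging atom is O, not S.
(B) contains a methylthio ether (-SCH3), which satisfies every atom and bond constraint.
(C) has a thiol (-SH) but the sulfur has H1, not H0 bridging two carbons.
(D) has a thiol (-SH) but the sulfur has H1, not H0 bridging two carbons.
So the answer is (B).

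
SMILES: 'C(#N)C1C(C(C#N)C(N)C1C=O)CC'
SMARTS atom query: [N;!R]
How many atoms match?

3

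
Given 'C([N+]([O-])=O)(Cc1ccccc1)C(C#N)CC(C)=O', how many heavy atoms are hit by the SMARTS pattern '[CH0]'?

2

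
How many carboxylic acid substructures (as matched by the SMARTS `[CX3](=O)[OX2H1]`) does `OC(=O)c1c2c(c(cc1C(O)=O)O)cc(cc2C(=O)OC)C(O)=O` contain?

3

[CX3](=O)[OX2H1] is the SMARTS for a carboxylic acid: an sp2 carbon double-bonded to O and single-bonded to an -OH oxygen.
The molecule carries 3 separate instances of a carboxylic acid group (-C(=O)OH) meeting every constraint; each maps to a distinct set of atoms, giving 3 matches.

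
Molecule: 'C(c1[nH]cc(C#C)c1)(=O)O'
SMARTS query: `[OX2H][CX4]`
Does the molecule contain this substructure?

No

The pattern [OX2H][CX4] describes a hydroxyl oxygen bound to an sp3 (X4) carbon — an aliphatic alcohol.
The closest candidate here is a carboxylic acid group (-C(=O)OH), but the -OH is on a CX3 carbonyl carbon, not a CX4 carbon. No other fragment satisfies the full query, so there is no match.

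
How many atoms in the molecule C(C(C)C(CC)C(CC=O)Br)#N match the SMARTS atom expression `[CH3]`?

2

The query [CH3] means: aliphatic carbon with exactly three hydrogens.
Check the 12 heavy atoms by environment: 2× C (H2) → no; 4× C (H1) → no; 2× C (H3) → match; 1× Br (H0) → no; 1× C (H0) → no; 1× N (H0) → no; 1× O (H0) → no.
That gives 2 matching atoms.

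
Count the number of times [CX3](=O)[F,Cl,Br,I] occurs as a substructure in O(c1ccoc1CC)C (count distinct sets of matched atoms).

0

[CX3](=O)[F,Cl,Br,I] is the SMARTS for an acyl halide: a carbonyl carbon bonded to a halogen.
No fragment in the molecule satisfies every constraint, giving 0 matches.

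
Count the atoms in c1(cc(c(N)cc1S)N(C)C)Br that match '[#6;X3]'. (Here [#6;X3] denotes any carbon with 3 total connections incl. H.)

6

Check the 12 heavy atoms by environment: 6× c (aromatic, X3) → match; 1× S (X2) → no; 2× N (X3) → no; 1× Br (X1) → no; 2× C (X4) → no.
That gives 6 matching atoms.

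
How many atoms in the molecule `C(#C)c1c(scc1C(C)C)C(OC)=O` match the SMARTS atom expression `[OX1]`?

1

Check the 14 heavy atoms by environment: 1× s (aromatic, X2) → no; 4× c (aromatic, X3) → no; 4× C (X4) → no; 1× C (X3) → no; 1× O (X1) → match; 1× O (X2) → no; 2× C (X2) → no.
That gives 1 matching atom.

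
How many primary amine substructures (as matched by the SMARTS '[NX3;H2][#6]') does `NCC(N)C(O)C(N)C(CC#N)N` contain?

[NX3;H2][#6] is the SMARTS for a primary amine: a trivalent nitrogen with two H attached to carbon.
The molecule carries 4 separate instances of a primary amino group (-NH2) meeting every constraint; each maps to a distinct set of atoms, giving 4 matches.

4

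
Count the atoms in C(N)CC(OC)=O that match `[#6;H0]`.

The query [#6;H0] means: any carbon with no attached hydrogen.
Check the 7 heavy atoms by environment: 2× C (H2) → no; 1× N (H2) → no; 1× C (H0) → match; 2× O (H0) → no; 1× C (H3) → no.
That gives 1 matching atom.

1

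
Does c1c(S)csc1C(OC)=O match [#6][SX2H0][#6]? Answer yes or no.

The pattern [#6][SX2H0][#6] describes an aliphatic sulfur bridging two carbons with no H on the sulfur — a thioether.
The closest candidate here is a thiol (-SH), but the sulfur has H1, not H0 bridging two carbons. No other fragment satisfies the full query, so there is no match.

No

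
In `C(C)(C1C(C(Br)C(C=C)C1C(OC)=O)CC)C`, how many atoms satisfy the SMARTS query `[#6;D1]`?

5

The query [#6;D1] means: carbon bonded to exactly one heavy atom.
Check the 17 heavy atoms by environment: 7× C (D3) → no; 1× Br (D1) → no; 2× C (D2) → no; 5× C (D1) → match; 1× O (D1) → no; 1× O (D2) → no.
That gives 5 matching atoms.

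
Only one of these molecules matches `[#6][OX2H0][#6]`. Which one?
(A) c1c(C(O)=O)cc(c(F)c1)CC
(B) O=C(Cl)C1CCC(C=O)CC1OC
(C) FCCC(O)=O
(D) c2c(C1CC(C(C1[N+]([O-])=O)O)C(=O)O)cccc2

B

[#6][OX2H0][#6] describes an aliphatic oxygen bridging two carbons with no H on the oxygen (an ether).
(A) has a carboxylic acid group (-C(=O)OH) but the -OH oxygen has H1; the =O is OX1, not OX2.
(B) contains a methoxy ether (-OCH3), which satisfies every atom and bond constraint.
(C) has a carboxylic acid group (-C(=O)OH) but the -OH oxygen has H1; the =O is OX1, not OX2.
(D) has a carboxylic acid group (-C(=O)OH) but the -OH oxygen has H1; the =O is OX1, not OX2.
So the answer is (B).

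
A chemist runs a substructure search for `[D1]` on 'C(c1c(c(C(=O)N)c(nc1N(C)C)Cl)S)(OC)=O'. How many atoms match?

8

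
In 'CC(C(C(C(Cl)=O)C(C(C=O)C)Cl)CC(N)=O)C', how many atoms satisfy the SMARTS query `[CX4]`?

9

The query [CX4] means: C with X4: aliphatic carbon with exactly 4 total connections (bonds + H).
Check the 18 heavy atoms by environment: 9× C (X4) → match; 2× Cl (X1) → no; 3× C (X3) → no; 3× O (X1) → no; 1× N (X3) → no.
That gives 9 matching atoms.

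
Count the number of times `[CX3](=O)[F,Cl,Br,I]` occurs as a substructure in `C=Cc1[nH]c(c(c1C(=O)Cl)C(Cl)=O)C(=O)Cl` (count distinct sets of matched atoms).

[CX3](=O)[F,Cl,Br,I] is the SMARTS for an acyl halide: a carbonyl carbon bonded to a halogen.
The molecule carries 3 separate instances of an acyl chloride (-C(=O)Cl) meeting every constraint; each maps to a distinct set of atoms, giving 3 matches.

3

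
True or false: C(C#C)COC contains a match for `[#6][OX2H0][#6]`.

The pattern [#6][OX2H0][#6] describes an aliphatic oxygen bridging two carbons with no H on the oxygen — an ether.
The molecule carries a methoxy ether (-OCH3), whose atoms satisfy every constraint of the query, so the pattern matches.

True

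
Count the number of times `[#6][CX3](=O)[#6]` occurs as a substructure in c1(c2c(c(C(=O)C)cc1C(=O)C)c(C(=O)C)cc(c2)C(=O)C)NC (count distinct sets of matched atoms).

4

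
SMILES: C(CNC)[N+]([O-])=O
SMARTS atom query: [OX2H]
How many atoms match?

0

Check the 7 heavy atoms by environment: 2× C (H2, X4) → no; 1× N (charge +1, H0, X3) → no; 1× O (charge -1, H0, X1) → no; 1× O (H0, X1) → no; 1× N (H1, X3) → no; 1× C (H3, X4) → no.
No environment satisfies the query, so 0 matching atoms.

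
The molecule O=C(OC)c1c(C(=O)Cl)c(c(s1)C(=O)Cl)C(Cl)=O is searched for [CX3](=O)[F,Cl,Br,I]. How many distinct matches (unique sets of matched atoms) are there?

[CX3](=O)[F,Cl,Br,I] is the SMARTS for an acyl halide: a carbonyl carbon bonded to a halogen.
The molecule carries 3 separate instances of an acyl chloride (-C(=O)Cl) meeting every constraint; each maps to a distinct set of atoms, giving 3 matches.

3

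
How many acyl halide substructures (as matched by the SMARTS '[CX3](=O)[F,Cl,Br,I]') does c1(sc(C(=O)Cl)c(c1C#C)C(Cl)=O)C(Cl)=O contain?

3

[CX3](=O)[F,Cl,Br,I] is the SMARTS for an acyl halide: a carbonyl carbon bonded to a halogen.
The molecule carries 3 separate instances of an acyl chloride (-C(=O)Cl) meeting every constraint; each maps to a distinct set of atoms, giving 3 matches.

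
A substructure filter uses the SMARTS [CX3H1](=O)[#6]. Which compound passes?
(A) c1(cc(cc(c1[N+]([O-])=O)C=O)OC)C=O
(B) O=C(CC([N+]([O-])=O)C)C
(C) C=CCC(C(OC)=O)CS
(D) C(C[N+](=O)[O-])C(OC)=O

A

[CX3H1](=O)[#6] describes an sp2 carbon with one H, double-bonded to O and single-bonded to carbon (an aldehyde).
(A) contains an aldehyde (-CHO), which satisfies every atom and bond constraint.
(B) has an acetyl/ketone group (-C(=O)CH3) but the carbonyl carbon has H0 (two carbon neighbours), not H1.
(C) has a methyl-ester group (-C(=O)OCH3) but the carbonyl carbon has H0, not H1.
(D) has a methyl-ester group (-C(=O)OCH3) but the carbonyl carbon has H0, not H1.
So the answer is (A).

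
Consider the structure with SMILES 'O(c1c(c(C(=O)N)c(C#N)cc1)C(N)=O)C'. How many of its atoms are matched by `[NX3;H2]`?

2

Check the 16 heavy atoms by environment: 2× c (aromatic, H1, X3) → no; 4× c (aromatic, H0, X3) → no; 1× O (H0, X2) → no; 1× C (H3, X4) → no; 1× C (H0, X2) → no; 1× N (H0, X1) → no; 2× C (H0, X3) → no; 2× O (H0, X1) → no; 2× N (H2, X3) → match.
That gives 2 matching atoms.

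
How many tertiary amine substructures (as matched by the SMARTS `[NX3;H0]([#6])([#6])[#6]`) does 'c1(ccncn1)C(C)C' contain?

0

[NX3;H0]([#6])([#6])[#6] is the SMARTS for a tertiary amine: a trivalent nitrogen with no H, bonded to three carbons.
No fragment in the molecule satisfies every constraint, giving 0 matches.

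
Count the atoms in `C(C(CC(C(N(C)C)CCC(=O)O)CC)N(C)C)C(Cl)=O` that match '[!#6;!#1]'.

6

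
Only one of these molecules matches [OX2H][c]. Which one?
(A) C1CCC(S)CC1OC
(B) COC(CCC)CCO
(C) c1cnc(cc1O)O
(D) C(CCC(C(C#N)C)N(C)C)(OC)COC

C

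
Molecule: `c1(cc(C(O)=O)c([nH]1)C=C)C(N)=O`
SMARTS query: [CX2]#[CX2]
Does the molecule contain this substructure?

No

The pattern [CX2]#[CX2] describes a carbon-carbon triple bond — an alkyne.
The closest candidate here is a vinyl group (-CH=CH2), but the C=C is a double bond; both carbons are CX3, not CX2. No other fragment satisfies the full query, so there is no match.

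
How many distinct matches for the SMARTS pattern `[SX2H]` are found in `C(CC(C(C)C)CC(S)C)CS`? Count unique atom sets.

2

[SX2H] is the SMARTS for a thiol: an aliphatic sulfur with two connections, one being H.
The molecule carries 2 separate instances of a thiol (-SH) meeting every constraint; each maps to a distinct set of atoms, giving 2 matches.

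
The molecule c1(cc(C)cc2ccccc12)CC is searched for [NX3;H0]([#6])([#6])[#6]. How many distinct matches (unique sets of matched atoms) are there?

0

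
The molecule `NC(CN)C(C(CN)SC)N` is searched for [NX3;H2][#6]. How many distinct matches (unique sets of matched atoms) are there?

4

[NX3;H2][#6] is the SMARTS for a primary amine: a trivalent nitrogen with two H attached to carbon.
The molecule carries 4 separate instances of a primary amino group (-NH2) meeting every constraint; each maps to a distinct set of atoms, giving 4 matches.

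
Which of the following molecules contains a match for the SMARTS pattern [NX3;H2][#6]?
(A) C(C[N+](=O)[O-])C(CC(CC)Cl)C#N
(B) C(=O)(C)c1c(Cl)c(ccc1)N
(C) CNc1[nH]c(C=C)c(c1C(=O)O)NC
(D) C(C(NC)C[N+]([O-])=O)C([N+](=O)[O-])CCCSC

B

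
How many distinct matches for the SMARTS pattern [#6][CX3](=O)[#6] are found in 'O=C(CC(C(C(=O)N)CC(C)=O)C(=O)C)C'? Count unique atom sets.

[#6][CX3](=O)[#6] is the SMARTS for a ketone: a carbonyl carbon (no H) flanked by two carbons.
The molecule carries 3 separate instances of an acetyl/ketone group (-C(=O)CH3) meeting every constraint; each maps to a distinct set of atoms, giving 3 matches.

3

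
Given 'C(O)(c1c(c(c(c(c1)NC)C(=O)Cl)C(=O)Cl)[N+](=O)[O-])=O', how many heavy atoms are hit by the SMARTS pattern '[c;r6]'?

Check the 20 heavy atoms by environment: 6× c (aromatic, in 6-ring) → match; 1× N (charge +1, acyclic) → no; 1× O (charge -1, acyclic) → no; 5× O (acyclic) → no; 1× N (acyclic) → no; 4× C (acyclic) → no; 2× Cl (acyclic) → no.
That gives 6 matching atoms.

6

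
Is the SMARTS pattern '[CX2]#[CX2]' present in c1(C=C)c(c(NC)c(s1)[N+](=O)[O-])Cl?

No

The pattern [CX2]#[CX2] describes a carbon-carbon triple bond — an alkyne.
The closest candidate here is a vinyl group (-CH=CH2), but the C=C is a double bond; both carbons are CX3, not CX2. No other fragment satisfies the full query, so there is no match.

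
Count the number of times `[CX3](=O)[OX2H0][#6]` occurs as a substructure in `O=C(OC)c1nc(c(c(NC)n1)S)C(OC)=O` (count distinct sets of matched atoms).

[CX3](=O)[OX2H0][#6] is the SMARTS for an ester: a carbonyl carbon bonded to an oxygen that is itself bonded to carbon (no H on that O).
The molecule carries 2 separate instances of a methyl-ester group (-C(=O)OCH3) meeting every constraint; each maps to a distinct set of atoms, giving 2 matches.

2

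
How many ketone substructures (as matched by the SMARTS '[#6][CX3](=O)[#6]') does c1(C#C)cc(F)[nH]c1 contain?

0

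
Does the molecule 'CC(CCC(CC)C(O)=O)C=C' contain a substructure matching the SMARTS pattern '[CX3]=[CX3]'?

The pattern [CX3]=[CX3] describes a non-aromatic C=C double bond between two sp2 carbons — an alkene.
The molecule carries a vinyl group (-CH=CH2), whose atoms satisfy every constraint of the query, so the pattern matches.

Yes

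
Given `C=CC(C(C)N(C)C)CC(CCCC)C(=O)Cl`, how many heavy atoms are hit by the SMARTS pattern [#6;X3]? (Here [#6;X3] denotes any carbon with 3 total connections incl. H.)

3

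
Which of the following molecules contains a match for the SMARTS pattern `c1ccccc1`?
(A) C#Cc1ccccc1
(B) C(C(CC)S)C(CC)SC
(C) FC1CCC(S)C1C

c1ccccc1 describes six aromatic carbons in a ring (a benzene ring).
(A) contains the required atom environment, so the pattern matches.
(B) has a methyl group (-CH3) but no six-membered all-carbon aromatic ring is present.
(C) has a methyl group (-CH3) but no six-membered all-carbon aromatic ring is present.
So the answer is (A).

A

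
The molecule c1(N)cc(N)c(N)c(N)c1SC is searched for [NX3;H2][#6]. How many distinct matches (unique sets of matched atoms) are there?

[NX3;H2][#6] is the SMARTS for a primary amine: a trivalent nitrogen with two H attached to carbon.
The molecule carries 4 separate instances of a primary amino group (-NH2) meeting every constraint; each maps to a distinct set of atoms, giving 4 matches.

4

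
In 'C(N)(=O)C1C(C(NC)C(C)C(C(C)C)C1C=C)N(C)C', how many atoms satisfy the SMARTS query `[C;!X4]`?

3

The query [C;!X4] means: aliphatic carbon that does not have four total connections.
Check the 20 heavy atoms by environment: 13× C (X4) → no; 3× C (X3) → match; 3× N (X3) → no; 1× O (X1) → no.
That gives 3 matching atoms.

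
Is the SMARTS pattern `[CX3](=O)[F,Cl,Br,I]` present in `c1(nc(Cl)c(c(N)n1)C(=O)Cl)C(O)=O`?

Yes

The pattern [CX3](=O)[F,Cl,Br,I] describes a carbonyl carbon bonded to a halogen — an acyl halide.
The molecule carries an acyl chloride (-C(=O)Cl), whose atoms satisfy every constraint of the query, so the pattern matches.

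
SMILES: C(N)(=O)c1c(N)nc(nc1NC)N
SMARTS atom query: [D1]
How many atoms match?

The query [D1] means: atom with exactly one heavy-atom neighbour (degree 1).
Check the 13 heavy atoms by environment: 2× n (aromatic, D2) → no; 4× c (aromatic, D3) → no; 1× N (D2) → no; 1× C (D1) → match; 1× C (D3) → no; 1× O (D1) → match; 3× N (D1) → match.
Summing the matching environments: 1 + 1 + 3 = 5 matching atoms.

5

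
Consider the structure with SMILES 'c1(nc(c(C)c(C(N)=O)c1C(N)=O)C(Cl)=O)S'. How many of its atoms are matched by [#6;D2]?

The query [#6;D2] means: any carbon bonded to exactly two heavy atoms.
Check the 17 heavy atoms by environment: 1× n (aromatic, D2) → no; 5× c (aromatic, D3) → no; 1× C (D1) → no; 1× S (D1) → no; 3× C (D3) → no; 3× O (D1) → no; 1× Cl (D1) → no; 2× N (D1) → no.
No environment satisfies the query, so 0 matching atoms.

0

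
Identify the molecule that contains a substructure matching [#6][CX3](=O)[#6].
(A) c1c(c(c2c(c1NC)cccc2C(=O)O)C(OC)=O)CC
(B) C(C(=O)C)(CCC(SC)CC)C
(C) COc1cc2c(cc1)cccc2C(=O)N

B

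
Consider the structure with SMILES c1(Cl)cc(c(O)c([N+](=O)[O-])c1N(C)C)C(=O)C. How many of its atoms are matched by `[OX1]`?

3

The query [OX1] means: aliphatic oxygen with one total connection — typically a carbonyl =O or an oxide.
Check the 17 heavy atoms by environment: 6× c (aromatic, X3) → no; 1× O (X2) → no; 1× Cl (X1) → no; 1× C (X3) → no; 2× O (X1) → match; 3× C (X4) → no; 1× N (charge +1, X3) → no; 1× O (charge -1, X1) → match; 1× N (X3) → no.
Summing the matching environments: 2 + 1 = 3 matching atoms.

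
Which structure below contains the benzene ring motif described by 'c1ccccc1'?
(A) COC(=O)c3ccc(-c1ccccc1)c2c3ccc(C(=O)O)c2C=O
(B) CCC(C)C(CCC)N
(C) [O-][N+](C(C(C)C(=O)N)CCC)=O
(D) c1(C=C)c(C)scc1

A

c1ccccc1 describes six aromatic carbons in a ring (a benzene ring).
(A) contains a phenyl ring, which satisfies every atom and bond constraint.
(B) has a methyl group (-CH3) but no six-membered all-carbon aromatic ring is present.
(C) has a methyl group (-CH3) but no six-membered all-carbon aromatic ring is present.
(D) has a methyl group (-CH3) but no six-membered all-carbon aromatic ring is present.
So the answer is (A).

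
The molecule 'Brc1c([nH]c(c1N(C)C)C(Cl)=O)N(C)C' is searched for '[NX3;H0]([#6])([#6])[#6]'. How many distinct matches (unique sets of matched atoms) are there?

2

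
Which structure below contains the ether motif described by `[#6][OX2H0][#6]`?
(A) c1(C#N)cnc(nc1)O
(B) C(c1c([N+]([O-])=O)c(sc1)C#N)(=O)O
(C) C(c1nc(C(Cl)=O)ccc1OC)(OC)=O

C

[#6][OX2H0][#6] describes an aliphatic oxygen bridging two carbons with no H on the oxygen (an ether).
(A) has a hydroxyl group (-OH) but the oxygen has H1, not H0 bridging two carbons.
(B) has a carboxylic acid group (-C(=O)OH) but the -OH oxygen has H1; the =O is OX1, not OX2.
(C) contains a methoxy ether (-OCH3), which satisfies every atom and bond constraint.
So the answer is (C).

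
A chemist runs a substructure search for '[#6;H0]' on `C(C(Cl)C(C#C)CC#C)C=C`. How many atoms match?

2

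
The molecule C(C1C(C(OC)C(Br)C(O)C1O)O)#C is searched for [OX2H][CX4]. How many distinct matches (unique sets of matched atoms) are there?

[OX2H][CX4] is the SMARTS for an aliphatic alcohol: a hydroxyl oxygen bound to an sp3 (X4) carbon.
The molecule carries 3 separate instances of a hydroxyl group (-OH) meeting every constraint; each maps to a distinct set of atoms, giving 3 matches.

3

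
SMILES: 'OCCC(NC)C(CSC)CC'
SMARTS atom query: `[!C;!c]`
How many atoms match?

3

The query [!C;!c] means: neither aliphatic nor aromatic carbon — same as [!#6].
Check the 12 heavy atoms by environment: 9× C → no; 1× N → match; 1× S → match; 1× O → match.
Summing the matching environments: 1 + 1 + 1 = 3 matching atoms.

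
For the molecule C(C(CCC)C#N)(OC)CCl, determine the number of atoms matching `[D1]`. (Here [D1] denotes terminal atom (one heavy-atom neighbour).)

4

Check the 11 heavy atoms by environment: 4× C (D2) → no; 2× C (D3) → no; 1× O (D2) → no; 2× C (D1) → match; 1× N (D1) → match; 1× Cl (D1) → match.
Summing the matching environments: 2 + 1 + 1 = 4 matching atoms.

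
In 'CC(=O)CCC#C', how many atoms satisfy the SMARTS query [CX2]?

The query [CX2] means: C with X2: aliphatic carbon with exactly 2 total connections.
Check the 7 heavy atoms by environment: 3× C (X4) → no; 1× C (X3) → no; 1× O (X1) → no; 2× C (X2) → match.
That gives 2 matching atoms.

2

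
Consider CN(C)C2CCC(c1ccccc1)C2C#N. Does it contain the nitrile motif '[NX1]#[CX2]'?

The pattern [NX1]#[CX2] describes a nitrogen triple-bonded to a two-connected carbon — a nitrile.
The molecule carries a nitrile (-C#N), whose atoms satisfy every constraint of the query, so the pattern matches.

Yes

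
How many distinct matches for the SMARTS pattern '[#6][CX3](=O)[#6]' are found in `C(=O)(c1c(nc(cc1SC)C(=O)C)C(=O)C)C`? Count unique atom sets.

3

[#6][CX3](=O)[#6] is the SMARTS for a ketone: a carbonyl carbon (no H) flanked by two carbons.
The molecule carries 3 separate instances of an acetyl/ketone group (-C(=O)CH3) meeting every constraint; each maps to a distinct set of atoms, giving 3 matches.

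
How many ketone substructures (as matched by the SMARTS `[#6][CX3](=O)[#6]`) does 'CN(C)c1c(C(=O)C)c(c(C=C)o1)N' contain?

1

[#6][CX3](=O)[#6] is the SMARTS for a ketone: a carbonyl carbon (no H) flanked by two carbons.
Exactly one fragment in the molecule meets all constraints, giving 1 match.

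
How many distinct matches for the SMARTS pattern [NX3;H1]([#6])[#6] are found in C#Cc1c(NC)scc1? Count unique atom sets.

[NX3;H1]([#6])[#6] is the SMARTS for a secondary amine: a trivalent nitrogen with one H, bonded to two carbons.
Exactly one fragment in the molecule meets all constraints, giving 1 match.

1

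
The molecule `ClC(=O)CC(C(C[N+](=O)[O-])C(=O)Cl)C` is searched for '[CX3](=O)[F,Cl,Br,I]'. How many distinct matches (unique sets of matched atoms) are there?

[CX3](=O)[F,Cl,Br,I] is the SMARTS for an acyl halide: a carbonyl carbon bonded to a halogen.
The molecule carries 2 separate instances of an acyl chloride (-C(=O)Cl) meeting every constraint; each maps to a distinct set of atoms, giving 2 matches.

2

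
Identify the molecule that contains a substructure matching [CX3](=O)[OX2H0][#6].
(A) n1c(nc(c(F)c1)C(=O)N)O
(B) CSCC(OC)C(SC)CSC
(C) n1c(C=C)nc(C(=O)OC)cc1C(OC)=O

C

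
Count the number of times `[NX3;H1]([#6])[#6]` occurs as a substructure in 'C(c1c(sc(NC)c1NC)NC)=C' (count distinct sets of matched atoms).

3

[NX3;H1]([#6])[#6] is the SMARTS for a secondary amine: a trivalent nitrogen with one H, bonded to two carbons.
The molecule carries 3 separate instances of an N-methylamino group (-NHCH3) meeting every constraint; each maps to a distinct set of atoms, giving 3 matches.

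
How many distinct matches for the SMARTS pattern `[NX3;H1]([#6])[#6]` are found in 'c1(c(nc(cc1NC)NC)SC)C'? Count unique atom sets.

[NX3;H1]([#6])[#6] is the SMARTS for a secondary amine: a trivalent nitrogen with one H, bonded to two carbons.
The molecule carries 2 separate instances of an N-methylamino group (-NHCH3) meeting every constraint; each maps to a distinct set of atoms, giving 2 matches.

2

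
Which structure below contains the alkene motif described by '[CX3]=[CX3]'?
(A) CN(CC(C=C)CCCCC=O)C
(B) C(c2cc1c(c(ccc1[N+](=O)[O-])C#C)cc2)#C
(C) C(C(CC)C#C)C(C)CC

A

[CX3]=[CX3] describes a non-aromatic C=C double bond between two sp2 carbons (an alkene).
(A) contains a vinyl group (-CH=CH2), which satisfies every atom and bond constraint.
(B) has an ethynyl group (-C#CH) but the C-C bond is a triple bond, not a double bond.
(C) has an ethynyl group (-C#CH) but the C-C bond is a triple bond, not a double bond.
So the answer is (A).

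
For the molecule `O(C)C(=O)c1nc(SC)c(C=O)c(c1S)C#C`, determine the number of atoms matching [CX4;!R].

Check the 17 heavy atoms by environment: 1× n (aromatic, X2, in 6-ring) → no; 5× c (aromatic, X3, in 6-ring) → no; 2× S (X2, acyclic) → no; 2× C (X4, acyclic) → match; 2× C (X3, acyclic) → no; 2× O (X1, acyclic) → no; 1× O (X2, acyclic) → no; 2× C (X2, acyclic) → no.
That gives 2 matching atoms.

2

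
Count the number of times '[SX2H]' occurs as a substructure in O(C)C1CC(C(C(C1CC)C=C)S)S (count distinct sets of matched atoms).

[SX2H] is the SMARTS for a thiol: an aliphatic sulfur with two connections, one being H.
The molecule carries 2 separate instances of a thiol (-SH) meeting every constraint; each maps to a distinct set of atoms, giving 2 matches.

2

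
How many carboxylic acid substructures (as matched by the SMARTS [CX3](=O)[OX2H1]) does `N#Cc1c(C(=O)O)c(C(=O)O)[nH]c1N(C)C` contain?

2

[CX3](=O)[OX2H1] is the SMARTS for a carboxylic acid: an sp2 carbon double-bonded to O and single-bonded to an -OH oxygen.
The molecule carries 2 separate instances of a carboxylic acid group (-C(=O)OH) meeting every constraint; each maps to a distinct set of atoms, giving 2 matches.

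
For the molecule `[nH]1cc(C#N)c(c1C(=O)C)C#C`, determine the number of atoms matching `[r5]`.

5

The query [r5] means: r5 matches atoms in a five-membered ring.
Check the 12 heavy atoms by environment: 1× n (aromatic, in 5-ring) → match; 4× c (aromatic, in 5-ring) → match; 5× C (acyclic) → no; 1× N (acyclic) → no; 1× O (acyclic) → no.
Summing the matching environments: 1 + 4 = 5 matching atoms.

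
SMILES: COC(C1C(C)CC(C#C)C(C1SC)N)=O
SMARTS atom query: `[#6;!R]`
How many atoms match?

6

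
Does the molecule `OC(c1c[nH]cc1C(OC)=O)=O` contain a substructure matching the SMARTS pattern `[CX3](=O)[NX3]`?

No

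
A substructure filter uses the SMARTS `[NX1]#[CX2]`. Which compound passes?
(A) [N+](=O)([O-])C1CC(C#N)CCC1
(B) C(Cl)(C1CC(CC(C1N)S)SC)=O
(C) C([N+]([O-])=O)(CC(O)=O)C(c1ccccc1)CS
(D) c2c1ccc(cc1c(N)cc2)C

A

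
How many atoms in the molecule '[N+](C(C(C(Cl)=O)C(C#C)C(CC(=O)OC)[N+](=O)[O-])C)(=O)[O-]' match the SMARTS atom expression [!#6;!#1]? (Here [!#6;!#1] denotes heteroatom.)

10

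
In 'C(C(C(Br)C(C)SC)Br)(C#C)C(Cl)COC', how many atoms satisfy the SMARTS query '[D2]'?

The query [D2] means: atom with exactly two heavy-atom neighbours.
Check the 16 heavy atoms by environment: 2× C (D2) → match; 5× C (D3) → no; 4× C (D1) → no; 2× Br (D1) → no; 1× Cl (D1) → no; 1× O (D2) → match; 1× S (D2) → match.
Summing the matching environments: 2 + 1 + 1 = 4 matching atoms.

4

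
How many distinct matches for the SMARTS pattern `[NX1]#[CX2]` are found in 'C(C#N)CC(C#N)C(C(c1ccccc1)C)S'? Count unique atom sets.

2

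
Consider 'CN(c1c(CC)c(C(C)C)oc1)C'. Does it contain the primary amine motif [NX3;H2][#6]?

The pattern [NX3;H2][#6] describes a trivalent nitrogen with two H attached to carbon — a primary amine.
The closest candidate here is a dimethylamino group (-N(CH3)2), but the nitrogen has H0, not H2. No other fragment satisfies the full query, so there is no match.

No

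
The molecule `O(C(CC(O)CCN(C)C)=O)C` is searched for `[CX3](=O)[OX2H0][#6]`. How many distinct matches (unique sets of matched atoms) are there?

[CX3](=O)[OX2H0][#6] is the SMARTS for an ester: a carbonyl carbon bonded to an oxygen that is itself bonded to carbon (no H on that O).
Exactly one fragment in the molecule meets all constraints, giving 1 match.

1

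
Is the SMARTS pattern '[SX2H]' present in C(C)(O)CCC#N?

The pattern [SX2H] describes an aliphatic sulfur with two connections, one being H — a thiol.
The closest candidate here is a hydroxyl group (-OH), but it is an -OH, not an -SH. No other fragment satisfies the full query, so there is no match.

No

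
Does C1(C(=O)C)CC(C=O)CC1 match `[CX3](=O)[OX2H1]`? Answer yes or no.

No

The pattern [CX3](=O)[OX2H1] describes an sp2 carbon double-bonded to O and single-bonded to an -OH oxygen — a carboxylic acid.
The closest candidate here is an aldehyde (-CHO), but there is no singly-bonded oxygen on the carbonyl carbon. No other fragment satisfies the full query, so there is no match.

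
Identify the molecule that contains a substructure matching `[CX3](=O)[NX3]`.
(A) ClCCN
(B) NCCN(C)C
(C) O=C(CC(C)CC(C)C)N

C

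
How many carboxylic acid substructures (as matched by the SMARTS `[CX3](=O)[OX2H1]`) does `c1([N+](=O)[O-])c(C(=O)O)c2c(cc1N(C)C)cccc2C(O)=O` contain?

[CX3](=O)[OX2H1] is the SMARTS for a carboxylic acid: an sp2 carbon double-bonded to O and single-bonded to an -OH oxygen.
The molecule carries 2 separate instances of a carboxylic acid group (-C(=O)OH) meeting every constraint; each maps to a distinct set of atoms, giving 2 matches.

2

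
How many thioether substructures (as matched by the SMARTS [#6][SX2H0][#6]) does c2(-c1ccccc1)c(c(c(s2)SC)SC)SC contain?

[#6][SX2H0][#6] is the SMARTS for a thioether: an aliphatic sulfur bridging two carbons with no H on the sulfur.
The molecule carries 3 separate instances of a methylthio ether (-SCH3) meeting every constraint; each maps to a distinct set of atoms, giving 3 matches.

3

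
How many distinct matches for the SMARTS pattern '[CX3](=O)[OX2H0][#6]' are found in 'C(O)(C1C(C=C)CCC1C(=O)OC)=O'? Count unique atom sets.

1

[CX3](=O)[OX2H0][#6] is the SMARTS for an ester: a carbonyl carbon bonded to an oxygen that is itself bonded to carbon (no H on that O).
Exactly one fragment in the molecule meets all constraints, giving 1 match.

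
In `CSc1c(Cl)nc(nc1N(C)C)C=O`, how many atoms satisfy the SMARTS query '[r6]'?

6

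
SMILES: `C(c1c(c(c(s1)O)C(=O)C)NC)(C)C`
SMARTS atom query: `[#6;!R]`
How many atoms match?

The query [#6;!R] means: carbon not in any ring.
Check the 14 heavy atoms by environment: 1× s (aromatic, in 5-ring) → no; 4× c (aromatic, in 5-ring) → no; 1× N (acyclic) → no; 6× C (acyclic) → match; 2× O (acyclic) → no.
That gives 6 matching atoms.

6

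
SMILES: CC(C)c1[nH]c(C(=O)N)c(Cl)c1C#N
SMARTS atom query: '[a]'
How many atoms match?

5

The query [a] means: a matches any aromatic atom.
Check the 14 heavy atoms by environment: 1× n (aromatic) → match; 4× c (aromatic) → match; 5× C → no; 1× Cl → no; 2× N → no; 1× O → no.
Summing the matching environments: 1 + 4 = 5 matching atoms.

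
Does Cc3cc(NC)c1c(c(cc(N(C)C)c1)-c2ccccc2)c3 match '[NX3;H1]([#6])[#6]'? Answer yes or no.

Yes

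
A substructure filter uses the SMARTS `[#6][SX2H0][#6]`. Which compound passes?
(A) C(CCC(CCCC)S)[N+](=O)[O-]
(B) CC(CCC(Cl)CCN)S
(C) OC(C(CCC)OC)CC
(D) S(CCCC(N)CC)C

D

[#6][SX2H0][#6] describes an aliphatic sulfur bridging two carbons with no H on the sulfur (a thioether).
(A) has a thiol (-SH) but the sulfur has H1, not H0 bridging two carbons.
(B) has a thiol (-SH) but the sulfur has H1, not H0 bridging two carbons.
(C) has a methoxy ether (-OCH3) but the bridging atom is O, not S.
(D) contains a methylthio ether (-SCH3), which satisfies every atom and bond constraint.
So the answer is (D).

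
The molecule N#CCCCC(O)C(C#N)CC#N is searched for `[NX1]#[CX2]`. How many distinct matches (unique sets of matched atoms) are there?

3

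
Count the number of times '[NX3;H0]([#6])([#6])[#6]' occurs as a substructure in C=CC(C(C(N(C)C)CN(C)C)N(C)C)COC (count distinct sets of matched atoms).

3

[NX3;H0]([#6])([#6])[#6] is the SMARTS for a tertiary amine: a trivalent nitrogen with no H, bonded to three carbons.
The molecule carries 3 separate instances of a dimethylamino group (-N(CH3)2) meeting every constraint; each maps to a distinct set of atoms, giving 3 matches.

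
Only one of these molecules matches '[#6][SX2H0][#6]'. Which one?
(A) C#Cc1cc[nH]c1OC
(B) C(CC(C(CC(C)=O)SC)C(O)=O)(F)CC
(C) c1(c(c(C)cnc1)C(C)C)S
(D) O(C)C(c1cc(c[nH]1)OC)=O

B

[#6][SX2H0][#6] describes an aliphatic sulfur bridging two carbons with no H on the sulfur (a thioether).
(A) has a methoxy ether (-OCH3) but the bridging atom is O, not S.
(B) contains a methylthio ether (-SCH3), which satisfies every atom and bond constraint.
(C) has a thiol (-SH) but the sulfur has H1, not H0 bridging two carbons.
(D) has a methoxy ether (-OCH3) but the bridging atom is O, not S.
So the answer is (B).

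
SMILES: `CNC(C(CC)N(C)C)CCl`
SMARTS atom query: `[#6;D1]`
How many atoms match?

4

The query [#6;D1] means: carbon bonded to exactly one heavy atom.
Check the 11 heavy atoms by environment: 2× C (D2) → no; 2× C (D3) → no; 1× Cl (D1) → no; 1× N (D2) → no; 4× C (D1) → match; 1× N (D3) → no.
That gives 4 matching atoms.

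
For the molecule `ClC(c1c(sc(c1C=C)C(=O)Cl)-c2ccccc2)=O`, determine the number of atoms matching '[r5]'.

The query [r5] means: r5 matches atoms in a five-membered ring.
Check the 19 heavy atoms by environment: 1× s (aromatic, in 5-ring) → match; 4× c (aromatic, in 5-ring) → match; 4× C (acyclic) → no; 2× O (acyclic) → no; 2× Cl (acyclic) → no; 6× c (aromatic, in 6-ring) → no.
Summing the matching environments: 1 + 4 = 5 matching atoms.

5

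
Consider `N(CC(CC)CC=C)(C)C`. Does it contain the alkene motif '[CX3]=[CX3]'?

Yes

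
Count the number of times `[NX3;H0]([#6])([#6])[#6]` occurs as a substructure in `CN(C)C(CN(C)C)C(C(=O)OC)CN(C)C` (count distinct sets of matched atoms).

3

[NX3;H0]([#6])([#6])[#6] is the SMARTS for a tertiary amine: a trivalent nitrogen with no H, bonded to three carbons.
The molecule carries 3 separate instances of a dimethylamino group (-N(CH3)2) meeting every constraint; each maps to a distinct set of atoms, giving 3 matches.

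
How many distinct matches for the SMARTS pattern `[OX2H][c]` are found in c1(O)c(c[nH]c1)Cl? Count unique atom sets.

1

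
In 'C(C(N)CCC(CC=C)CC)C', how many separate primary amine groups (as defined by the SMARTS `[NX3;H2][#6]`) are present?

1

[NX3;H2][#6] is the SMARTS for a primary amine: a trivalent nitrogen with two H attached to carbon.
Exactly one fragment in the molecule meets all constraints, giving 1 match.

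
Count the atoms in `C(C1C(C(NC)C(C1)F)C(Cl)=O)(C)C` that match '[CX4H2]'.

The query [CX4H2] means: sp3 carbon (X4) with exactly two hydrogens.
Check the 14 heavy atoms by environment: 5× C (H1, X4) → no; 1× C (H2, X4) → match; 3× C (H3, X4) → no; 1× F (H0, X1) → no; 1× N (H1, X3) → no; 1× C (H0, X3) → no; 1× O (H0, X1) → no; 1× Cl (H0, X1) → no.
That gives 1 matching atom.

1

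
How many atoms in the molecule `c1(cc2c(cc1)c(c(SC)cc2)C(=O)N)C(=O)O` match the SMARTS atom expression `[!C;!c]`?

The query [!C;!c] means: neither aliphatic nor aromatic carbon — same as [!#6].
Check the 18 heavy atoms by environment: 10× c (aromatic) → no; 3× C → no; 3× O → match; 1× N → match; 1× S → match.
Summing the matching environments: 3 + 1 + 1 = 5 matching atoms.

5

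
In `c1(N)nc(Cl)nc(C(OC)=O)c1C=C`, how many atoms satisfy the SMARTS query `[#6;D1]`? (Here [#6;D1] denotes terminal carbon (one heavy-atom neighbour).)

2

The query [#6;D1] means: carbon bonded to exactly one heavy atom.
Check the 14 heavy atoms by environment: 2× n (aromatic, D2) → no; 4× c (aromatic, D3) → no; 1× C (D3) → no; 1× O (D1) → no; 1× O (D2) → no; 2× C (D1) → match; 1× C (D2) → no; 1× N (D1) → no; 1× Cl (D1) → no.
That gives 2 matching atoms.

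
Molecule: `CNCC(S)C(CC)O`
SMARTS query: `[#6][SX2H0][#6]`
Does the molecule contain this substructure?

No

The pattern [#6][SX2H0][#6] describes an aliphatic sulfur bridging two carbons with no H on the sulfur — a thioether.
The closest candidate here is a thiol (-SH), but the sulfur has H1, not H0 bridging two carbons. No other fragment satisfies the full query, so there is no match.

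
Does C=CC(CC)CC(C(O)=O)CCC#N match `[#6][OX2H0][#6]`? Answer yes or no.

The pattern [#6][OX2H0][#6] describes an aliphatic oxygen bridging two carbons with no H on the oxygen — an ether.
The closest candidate here is a carboxylic acid group (-C(=O)OH), but the -OH oxygen has H1; the =O is OX1, not OX2. No other fragment satisfies the full query, so there is no match.

No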